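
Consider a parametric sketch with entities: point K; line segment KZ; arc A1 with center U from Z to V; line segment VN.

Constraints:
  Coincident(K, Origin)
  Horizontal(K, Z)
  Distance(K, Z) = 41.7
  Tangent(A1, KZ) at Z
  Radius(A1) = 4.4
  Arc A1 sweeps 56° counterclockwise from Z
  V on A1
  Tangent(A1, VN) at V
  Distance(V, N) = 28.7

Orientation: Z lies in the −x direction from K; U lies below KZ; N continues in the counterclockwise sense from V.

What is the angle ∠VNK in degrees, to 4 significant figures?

33.26°

On A1, Z sits at bearing 90° from U; a 56° counterclockwise sweep puts V at bearing 146°, so V = U + 4.4·(cos 146°, sin 146°) = (-45.35, -1.940). The tangent condition forces UV to be normal to VN, so VN runs along (−sin 146°, cos 146°); with |VN| = 28.7, N = (-61.40, -25.73). Then cos ∠VNK = NV·NK / (|NV||NK|), giving 33.26°.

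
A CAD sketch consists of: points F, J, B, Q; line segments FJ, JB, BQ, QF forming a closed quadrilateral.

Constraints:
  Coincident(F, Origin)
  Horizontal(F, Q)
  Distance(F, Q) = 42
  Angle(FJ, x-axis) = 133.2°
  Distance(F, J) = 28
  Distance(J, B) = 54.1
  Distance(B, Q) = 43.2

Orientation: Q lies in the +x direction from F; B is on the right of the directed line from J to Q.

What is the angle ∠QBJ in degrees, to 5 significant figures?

82.192°

F is at the origin; F and Q share the same y with |FQ| = 42.0 and Q in +x, so Q = (42.0, 0). FJ runs at 133.2° with |FJ| = 28.0, so J = (-19.167, 20.411). B is determined by |JB| = 54.1 and |BQ| = 43.2 together: it lies at the intersection of circle(J, 54.1) and circle(Q, 43.2). With |JQ| = 64.483, the foot of the radical line on JQ is 40.465 from J and the perpendicular offset is √(54.1² − 40.465²) = 35.908. Taking the right-of-JQ solution: B = (7.8510, -26.459).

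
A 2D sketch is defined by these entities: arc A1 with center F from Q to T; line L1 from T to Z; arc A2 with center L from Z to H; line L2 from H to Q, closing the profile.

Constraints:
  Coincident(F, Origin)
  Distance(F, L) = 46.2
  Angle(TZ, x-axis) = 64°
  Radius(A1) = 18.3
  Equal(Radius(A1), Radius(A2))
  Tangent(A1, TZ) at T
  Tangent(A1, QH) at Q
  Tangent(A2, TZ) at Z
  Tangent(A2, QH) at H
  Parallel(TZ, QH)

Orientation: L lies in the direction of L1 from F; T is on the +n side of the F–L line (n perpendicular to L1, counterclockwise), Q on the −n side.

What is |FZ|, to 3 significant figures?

49.7

The slot axis is L1's direction at 64.0°, so u = (cos 64.0°, sin 64.0°) = (0.438, 0.899) and n = (−sin 64.0°, cos 64.0°) = (-0.899, 0.438). F is at the origin and L lies 46.2 along u from F, so L = 46.2·u = (20.3, 41.5). Tangency of A1 to both parallel lines with radius 18.3 puts T and Q at F ± 18.3·n: T = (-16.4, 8.02), Q = (16.4, -8.02). Equal radii place Z and H the same way about L: Z = L + 18.3·n = (3.80, 49.5), H = L − 18.3·n = (36.7, 33.5). Then |FZ| = |Z − F| = 49.7.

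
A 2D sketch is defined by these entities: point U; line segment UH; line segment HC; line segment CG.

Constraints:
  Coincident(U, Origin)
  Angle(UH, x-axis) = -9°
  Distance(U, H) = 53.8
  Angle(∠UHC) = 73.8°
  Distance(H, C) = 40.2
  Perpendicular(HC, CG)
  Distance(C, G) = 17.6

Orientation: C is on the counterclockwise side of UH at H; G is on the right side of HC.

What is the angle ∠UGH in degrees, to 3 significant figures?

46.4°

U is at the origin; UH runs at -9.0° with length 53.8, so H = 53.8·(cos -9.0°, sin -9.0°) = (53.1, -8.42). ∠UHC = 73.8°, so HC runs at -9.0° + (180° − 73.8°) = 97.2° from the x-axis; with |HC| = 40.2, C = H + 40.2·(cos 97.2°, sin 97.2°) = (48.1, 31.5). The perpendicularity gives CG at right angles to HC; with |CG| = 17.6 on the right of HC, G = C + 17.6·(0.992, 0.125) = (65.6, 33.7). Then cos ∠UGH = GU·GH / (|GU||GH|), giving 46.4°.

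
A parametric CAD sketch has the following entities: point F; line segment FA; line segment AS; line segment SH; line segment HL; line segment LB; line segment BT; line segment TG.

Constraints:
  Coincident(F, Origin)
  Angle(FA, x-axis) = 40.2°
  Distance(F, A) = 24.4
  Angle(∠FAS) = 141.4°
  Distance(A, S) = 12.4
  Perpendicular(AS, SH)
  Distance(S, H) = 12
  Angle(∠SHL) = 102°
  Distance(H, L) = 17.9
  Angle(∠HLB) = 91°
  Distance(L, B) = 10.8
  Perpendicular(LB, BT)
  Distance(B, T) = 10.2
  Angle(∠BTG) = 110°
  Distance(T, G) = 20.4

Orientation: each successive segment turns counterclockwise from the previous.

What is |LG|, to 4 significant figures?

19.11

LB ⟂ BT, so BT runs at 65.80°; with |BT| = 10.2, T = (16.25, 18.67). ∠BTG = 110.0° gives TG at 135.8° from the x-axis; with |TG| = 20.4, G = (1.629, 32.89). Then |LG| = |G − L| = 19.11.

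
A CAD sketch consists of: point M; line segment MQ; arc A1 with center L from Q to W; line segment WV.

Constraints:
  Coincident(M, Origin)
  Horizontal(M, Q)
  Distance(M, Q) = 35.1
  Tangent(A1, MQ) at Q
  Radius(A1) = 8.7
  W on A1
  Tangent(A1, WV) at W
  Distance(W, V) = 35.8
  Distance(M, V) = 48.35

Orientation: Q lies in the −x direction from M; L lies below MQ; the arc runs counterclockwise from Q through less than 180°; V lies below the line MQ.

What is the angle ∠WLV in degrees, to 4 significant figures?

76.34°

Checks: |LW| = 8.700 ✓; ∠(LW, WV) = 90.00° ✓; |WV| = 35.80 ✓; |MV| = 48.35 ✓.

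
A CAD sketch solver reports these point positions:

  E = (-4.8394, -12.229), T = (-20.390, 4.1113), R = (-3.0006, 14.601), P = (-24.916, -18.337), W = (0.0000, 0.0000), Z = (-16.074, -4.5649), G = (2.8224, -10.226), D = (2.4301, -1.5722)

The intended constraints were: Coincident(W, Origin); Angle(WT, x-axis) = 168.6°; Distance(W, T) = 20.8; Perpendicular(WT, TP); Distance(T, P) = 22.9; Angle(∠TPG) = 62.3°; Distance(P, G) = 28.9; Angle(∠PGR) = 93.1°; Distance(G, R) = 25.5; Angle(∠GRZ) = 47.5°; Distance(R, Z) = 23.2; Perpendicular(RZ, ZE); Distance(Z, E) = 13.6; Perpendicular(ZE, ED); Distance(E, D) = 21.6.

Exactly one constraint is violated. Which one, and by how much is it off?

Distance(E, D) = 21.6 — off by 8.70.

W = (0.00, 0.00) ✓; WT at 168.6° ✓; |WT| = 20.80 ✓; ∠(WT, TP) = 90.00° ✓; |TP| = 22.90 ✓; ∠TPG = 62.30° ✓; |PG| = 28.90 ✓; ∠PGR = 93.10° ✓; |GR| = 25.50 ✓; ∠GRZ = 47.50° ✓; |RZ| = 23.20 ✓; ∠(RZ, ZE) = 90.00° ✓; |ZE| = 13.60 ✓; ∠(ZE, ED) = 90.00° ✓; |ED| = 12.90 ✗.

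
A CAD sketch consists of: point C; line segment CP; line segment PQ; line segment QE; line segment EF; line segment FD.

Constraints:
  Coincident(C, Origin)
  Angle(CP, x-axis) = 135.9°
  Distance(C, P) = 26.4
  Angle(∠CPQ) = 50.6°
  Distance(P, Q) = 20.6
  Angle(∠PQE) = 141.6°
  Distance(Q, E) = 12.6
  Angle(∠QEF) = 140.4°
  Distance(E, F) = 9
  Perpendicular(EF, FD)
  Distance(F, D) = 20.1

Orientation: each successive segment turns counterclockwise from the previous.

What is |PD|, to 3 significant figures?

24.4

∠QEF = 140.4° gives EF at -16.7° from the x-axis; with |EF| = 9.0, F = (-5.04, -15.2). EF ⟂ FD, so FD runs at 73.3°; with |FD| = 20.1, D = (0.741, 4.02). Then |PD| = |D − P| = 24.4.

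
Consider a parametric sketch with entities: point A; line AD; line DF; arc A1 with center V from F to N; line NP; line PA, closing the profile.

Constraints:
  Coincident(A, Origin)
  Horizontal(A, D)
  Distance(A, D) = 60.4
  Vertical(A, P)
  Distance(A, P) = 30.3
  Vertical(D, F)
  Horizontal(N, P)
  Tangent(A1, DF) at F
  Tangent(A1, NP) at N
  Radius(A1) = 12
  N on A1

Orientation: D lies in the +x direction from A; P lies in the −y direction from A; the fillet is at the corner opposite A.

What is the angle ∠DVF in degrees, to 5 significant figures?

56.746°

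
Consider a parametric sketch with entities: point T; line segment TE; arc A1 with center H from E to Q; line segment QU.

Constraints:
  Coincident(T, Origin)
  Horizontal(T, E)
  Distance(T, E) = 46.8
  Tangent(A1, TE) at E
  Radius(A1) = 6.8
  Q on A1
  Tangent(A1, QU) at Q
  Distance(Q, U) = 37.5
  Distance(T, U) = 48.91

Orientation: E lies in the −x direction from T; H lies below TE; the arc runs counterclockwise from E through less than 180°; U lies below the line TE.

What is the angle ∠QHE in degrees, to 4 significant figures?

129.6°

Checks: |HQ| = 6.800 ✓; ∠(HQ, QU) = 90.00° ✓; |QU| = 37.50 ✓; |TU| = 48.91 ✓.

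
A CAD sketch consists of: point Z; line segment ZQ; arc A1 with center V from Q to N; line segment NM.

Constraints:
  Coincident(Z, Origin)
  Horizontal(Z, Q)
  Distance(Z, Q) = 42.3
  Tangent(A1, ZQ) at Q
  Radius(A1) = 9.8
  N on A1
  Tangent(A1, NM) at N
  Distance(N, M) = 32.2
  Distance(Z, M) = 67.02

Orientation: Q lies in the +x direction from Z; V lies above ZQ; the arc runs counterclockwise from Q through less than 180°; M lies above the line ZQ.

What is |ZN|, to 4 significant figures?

53.00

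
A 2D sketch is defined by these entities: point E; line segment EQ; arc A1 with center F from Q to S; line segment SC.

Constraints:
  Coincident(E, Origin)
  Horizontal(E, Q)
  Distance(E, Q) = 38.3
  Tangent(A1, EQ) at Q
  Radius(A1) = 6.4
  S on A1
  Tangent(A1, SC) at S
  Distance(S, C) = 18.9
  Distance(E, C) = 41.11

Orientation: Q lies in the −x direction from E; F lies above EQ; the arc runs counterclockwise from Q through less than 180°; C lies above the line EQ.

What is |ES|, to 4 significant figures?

32.56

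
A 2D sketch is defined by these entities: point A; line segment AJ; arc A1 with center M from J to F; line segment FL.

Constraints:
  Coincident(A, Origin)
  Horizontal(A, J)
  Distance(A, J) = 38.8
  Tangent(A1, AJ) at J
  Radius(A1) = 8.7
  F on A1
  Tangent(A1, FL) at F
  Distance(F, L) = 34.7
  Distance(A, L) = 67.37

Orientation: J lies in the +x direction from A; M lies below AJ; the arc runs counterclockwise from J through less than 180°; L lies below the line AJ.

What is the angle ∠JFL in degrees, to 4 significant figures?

116.2°

A is at the origin; A and J share the same y with |AJ| = 38.8 and J on the +x side, so J = (38.80, 0.000). The tangent condition forces MJ to be normal to AJ, so M = J + (0, -8.7) = (38.80, -8.700). Since MF ⟂ FL (tangency), |ML| = √(8.7² + 34.7²) = 35.77 regardless of where F sits on A1. So L lies on both circle(A, 67.37) and circle(M, 35.77); the below-AJ intersection is L = (53.07, -41.51). F is the foot of the tangent from L: F = (31.90, -14.01).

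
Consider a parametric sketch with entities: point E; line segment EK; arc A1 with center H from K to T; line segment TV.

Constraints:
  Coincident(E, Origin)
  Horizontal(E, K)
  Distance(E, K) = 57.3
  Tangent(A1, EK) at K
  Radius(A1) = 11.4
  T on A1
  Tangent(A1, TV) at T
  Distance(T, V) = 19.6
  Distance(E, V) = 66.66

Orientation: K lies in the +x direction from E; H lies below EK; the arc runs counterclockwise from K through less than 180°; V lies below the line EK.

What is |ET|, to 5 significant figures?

50.441

Checks: ∠(HK, KE) = 90.00° ✓; |HT| = 11.40 ✓; ∠(HT, TV) = 90.00° ✓; |TV| = 19.60 ✓; |EV| = 66.66 ✓.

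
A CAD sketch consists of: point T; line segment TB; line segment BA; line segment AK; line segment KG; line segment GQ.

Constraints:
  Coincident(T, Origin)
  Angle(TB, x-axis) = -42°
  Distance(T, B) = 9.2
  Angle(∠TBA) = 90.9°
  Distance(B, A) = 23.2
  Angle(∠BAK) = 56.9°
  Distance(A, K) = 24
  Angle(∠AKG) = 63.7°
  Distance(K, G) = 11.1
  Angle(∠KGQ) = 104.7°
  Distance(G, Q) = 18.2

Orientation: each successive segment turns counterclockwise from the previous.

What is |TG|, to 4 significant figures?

4.783

∠BAK = 56.9° gives AK at 170.2° from the x-axis; with |AK| = 24.0, K = (-1.020, 14.92). ∠AKG = 63.7° gives KG at -73.50° from the x-axis; with |KG| = 11.1, G = (2.132, 4.281). Then |TG| = |G − T| = 4.783.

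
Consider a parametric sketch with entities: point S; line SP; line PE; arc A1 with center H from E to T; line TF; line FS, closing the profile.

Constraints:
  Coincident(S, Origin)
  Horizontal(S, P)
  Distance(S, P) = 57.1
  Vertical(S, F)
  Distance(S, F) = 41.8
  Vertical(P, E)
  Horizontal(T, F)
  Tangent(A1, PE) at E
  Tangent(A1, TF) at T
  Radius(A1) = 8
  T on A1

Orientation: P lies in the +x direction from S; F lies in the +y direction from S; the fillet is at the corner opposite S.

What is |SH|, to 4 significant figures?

59.61

S is at the origin; SP is horizontal with |SP| = 57.1 and P on the +x side, so P = (57.10, 0.000). S and F share the same x with |SF| = 41.8 and F on the +y side, so F = (0.000, 41.80). The virtual corner opposite S is at (57.10, 41.80). Tangency of A1 to PE means the radius HE is perpendicular to PE and tangency of A1 to TF means the radius HT is perpendicular to TF, with radius 8.0, so the center H sits 8.0 in from both sides at H = (49.10, 33.80). Then |SH| = |H − S| = 59.61.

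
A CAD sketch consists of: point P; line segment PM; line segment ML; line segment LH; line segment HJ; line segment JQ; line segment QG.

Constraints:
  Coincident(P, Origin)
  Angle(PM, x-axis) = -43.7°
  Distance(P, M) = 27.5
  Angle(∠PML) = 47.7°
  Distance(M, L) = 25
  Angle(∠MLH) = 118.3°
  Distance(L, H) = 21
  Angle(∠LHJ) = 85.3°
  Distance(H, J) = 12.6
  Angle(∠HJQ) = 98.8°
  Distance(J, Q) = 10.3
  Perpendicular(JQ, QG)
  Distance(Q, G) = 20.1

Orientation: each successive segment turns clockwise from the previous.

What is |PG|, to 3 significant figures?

23.1

∠HJQ = 98.8° gives JQ at -53.6° from the x-axis; with |JQ| = 10.3, Q = (0.999, -5.45). JQ is perpendicular to QG, so QG runs at -144°; with |QG| = 20.1, G = (-15.2, -17.4). Then |PG| = |G − P| = 23.1.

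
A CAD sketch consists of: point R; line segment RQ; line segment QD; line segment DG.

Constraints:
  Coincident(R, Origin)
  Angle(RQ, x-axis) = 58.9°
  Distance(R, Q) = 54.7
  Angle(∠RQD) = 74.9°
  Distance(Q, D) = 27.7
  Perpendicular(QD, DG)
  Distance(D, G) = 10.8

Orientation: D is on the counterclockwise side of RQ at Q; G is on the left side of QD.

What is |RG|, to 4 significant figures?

44.11

R is at the origin; RQ runs at 58.9° with length 54.7, so Q = 54.7·(cos 58.9°, sin 58.9°) = (28.25, 46.84). ∠RQD = 74.9°, so QD runs at 58.9° + (180° − 74.9°) = 164.0° from the x-axis; with |QD| = 27.7, D = Q + 27.7·(cos 164.0°, sin 164.0°) = (1.627, 54.47). QD ⟂ DG; with |DG| = 10.8 on the left of QD, G = D + 10.8·(-0.2756, -0.9613) = (-1.349, 44.09). Then |RG| = |G − R| = 44.11.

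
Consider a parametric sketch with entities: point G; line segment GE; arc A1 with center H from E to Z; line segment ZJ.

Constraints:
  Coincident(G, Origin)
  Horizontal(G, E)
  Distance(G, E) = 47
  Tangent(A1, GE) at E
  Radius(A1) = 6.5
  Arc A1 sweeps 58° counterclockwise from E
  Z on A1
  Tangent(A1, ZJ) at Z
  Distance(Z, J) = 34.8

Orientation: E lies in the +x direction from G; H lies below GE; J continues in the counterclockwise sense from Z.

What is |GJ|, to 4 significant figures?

39.90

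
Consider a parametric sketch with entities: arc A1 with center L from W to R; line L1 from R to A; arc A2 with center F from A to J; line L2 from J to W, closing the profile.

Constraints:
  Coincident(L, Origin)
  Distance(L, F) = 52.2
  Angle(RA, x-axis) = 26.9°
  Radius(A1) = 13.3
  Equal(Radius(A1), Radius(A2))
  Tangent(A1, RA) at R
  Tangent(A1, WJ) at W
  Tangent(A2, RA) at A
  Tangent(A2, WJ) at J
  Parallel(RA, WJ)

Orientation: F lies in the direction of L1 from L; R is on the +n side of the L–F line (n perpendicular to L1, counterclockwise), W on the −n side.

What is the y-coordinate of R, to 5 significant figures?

11.861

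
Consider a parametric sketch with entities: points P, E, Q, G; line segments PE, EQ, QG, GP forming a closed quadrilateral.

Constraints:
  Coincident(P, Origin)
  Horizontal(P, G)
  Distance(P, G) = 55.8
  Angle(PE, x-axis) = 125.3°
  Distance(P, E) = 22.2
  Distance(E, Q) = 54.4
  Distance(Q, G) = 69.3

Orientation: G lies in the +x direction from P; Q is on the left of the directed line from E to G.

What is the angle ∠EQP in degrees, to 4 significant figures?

19.53°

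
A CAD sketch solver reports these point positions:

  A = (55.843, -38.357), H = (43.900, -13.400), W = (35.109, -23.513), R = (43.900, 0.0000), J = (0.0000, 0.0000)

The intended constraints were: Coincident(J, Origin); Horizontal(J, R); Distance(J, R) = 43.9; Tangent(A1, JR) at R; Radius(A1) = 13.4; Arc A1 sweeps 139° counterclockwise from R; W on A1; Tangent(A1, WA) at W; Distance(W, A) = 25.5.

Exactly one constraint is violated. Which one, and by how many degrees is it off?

Tangent(A1, WA) at W — off by 5.40°.

J = (0.00, 0.00) ✓; J.y = 0.00, R.y = 0.00 ✓; |JR| = 43.90 ✓; ∠(HR, RJ) = 90.00° ✓; |HR| = 13.40 ✓; bearing(H→W) − bearing(H→R) = 139.0° ✓; |HW| = 13.40 ✓; ∠(HW, WA) = 84.60° ✗; |WA| = 25.50 ✓.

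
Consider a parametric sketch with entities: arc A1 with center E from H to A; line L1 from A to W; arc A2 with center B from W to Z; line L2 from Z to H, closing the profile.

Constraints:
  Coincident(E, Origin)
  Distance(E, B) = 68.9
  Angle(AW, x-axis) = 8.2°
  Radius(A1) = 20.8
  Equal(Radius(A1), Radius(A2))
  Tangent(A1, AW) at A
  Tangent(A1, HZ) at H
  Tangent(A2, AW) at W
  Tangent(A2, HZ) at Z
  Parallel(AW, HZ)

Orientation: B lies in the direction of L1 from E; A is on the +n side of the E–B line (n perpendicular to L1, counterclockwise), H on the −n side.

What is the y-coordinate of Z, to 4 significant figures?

-10.76

The slot axis is L1's direction at 8.2°, so u = (cos 8.2°, sin 8.2°) = (0.9898, 0.1426) and n = (−sin 8.2°, cos 8.2°) = (-0.1426, 0.9898). E is at the origin and B lies 68.9 along u from E, so B = 68.9·u = (68.20, 9.827). Tangency of A1 to both parallel lines with radius 20.8 puts A and H at E ± 20.8·n: A = (-2.967, 20.59), H = (2.967, -20.59). Equal radii place W and Z the same way about B: W = B + 20.8·n = (65.23, 30.41), Z = B − 20.8·n = (71.16, -10.76). So Z.y = -10.76.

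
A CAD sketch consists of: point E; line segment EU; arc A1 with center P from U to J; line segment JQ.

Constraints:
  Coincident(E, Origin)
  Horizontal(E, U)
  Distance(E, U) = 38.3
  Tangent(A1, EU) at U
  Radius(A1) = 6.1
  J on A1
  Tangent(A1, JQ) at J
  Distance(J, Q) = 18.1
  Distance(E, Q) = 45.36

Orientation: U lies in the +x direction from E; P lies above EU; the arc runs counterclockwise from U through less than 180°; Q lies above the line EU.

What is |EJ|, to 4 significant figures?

44.78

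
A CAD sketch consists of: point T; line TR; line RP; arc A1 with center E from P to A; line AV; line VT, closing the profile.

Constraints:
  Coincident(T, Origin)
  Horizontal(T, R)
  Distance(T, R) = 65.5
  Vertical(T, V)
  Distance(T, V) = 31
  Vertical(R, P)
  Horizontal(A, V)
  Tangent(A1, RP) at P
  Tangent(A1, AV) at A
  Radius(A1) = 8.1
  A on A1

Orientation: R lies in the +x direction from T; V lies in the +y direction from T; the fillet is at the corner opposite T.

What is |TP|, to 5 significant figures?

69.388

The virtual corner opposite T is at (65.500, 31.000). A1 meets RP tangentially, so EP is at right angles to RP and A1 meets AV tangentially, so EA is at right angles to AV, with radius 8.1, so the center E sits 8.1 in from both sides at E = (57.400, 22.900). That places the tangent points at P = (65.500, 22.900) on RP and A = (57.400, 31.000) on AV. Then |TP| = |P − T| = 69.388.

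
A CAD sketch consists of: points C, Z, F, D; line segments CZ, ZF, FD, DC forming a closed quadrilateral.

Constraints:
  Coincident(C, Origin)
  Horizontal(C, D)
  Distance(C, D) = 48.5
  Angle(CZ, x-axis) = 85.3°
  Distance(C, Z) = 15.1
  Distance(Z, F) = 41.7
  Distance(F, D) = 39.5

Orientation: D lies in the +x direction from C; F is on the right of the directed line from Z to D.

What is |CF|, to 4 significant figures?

29.01

Checks: |ZF| = 41.70 ✓; |FD| = 39.50 ✓.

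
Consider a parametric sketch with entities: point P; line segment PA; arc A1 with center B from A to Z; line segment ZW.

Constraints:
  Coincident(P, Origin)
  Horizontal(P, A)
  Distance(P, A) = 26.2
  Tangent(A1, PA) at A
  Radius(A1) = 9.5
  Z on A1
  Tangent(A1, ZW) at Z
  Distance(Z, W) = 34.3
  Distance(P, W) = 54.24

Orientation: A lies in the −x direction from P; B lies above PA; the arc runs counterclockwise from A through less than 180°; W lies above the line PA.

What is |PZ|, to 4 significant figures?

21.82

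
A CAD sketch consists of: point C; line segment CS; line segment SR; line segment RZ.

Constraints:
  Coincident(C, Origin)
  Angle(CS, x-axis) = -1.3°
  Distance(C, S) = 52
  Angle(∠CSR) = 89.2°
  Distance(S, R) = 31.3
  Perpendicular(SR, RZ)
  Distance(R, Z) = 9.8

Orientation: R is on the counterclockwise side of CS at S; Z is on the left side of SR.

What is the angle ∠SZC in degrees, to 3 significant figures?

71.5°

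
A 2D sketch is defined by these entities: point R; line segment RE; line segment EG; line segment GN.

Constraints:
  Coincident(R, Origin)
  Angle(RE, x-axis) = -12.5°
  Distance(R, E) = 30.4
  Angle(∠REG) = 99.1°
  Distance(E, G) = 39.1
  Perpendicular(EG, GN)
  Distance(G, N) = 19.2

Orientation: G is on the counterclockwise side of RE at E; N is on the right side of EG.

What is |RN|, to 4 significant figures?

65.96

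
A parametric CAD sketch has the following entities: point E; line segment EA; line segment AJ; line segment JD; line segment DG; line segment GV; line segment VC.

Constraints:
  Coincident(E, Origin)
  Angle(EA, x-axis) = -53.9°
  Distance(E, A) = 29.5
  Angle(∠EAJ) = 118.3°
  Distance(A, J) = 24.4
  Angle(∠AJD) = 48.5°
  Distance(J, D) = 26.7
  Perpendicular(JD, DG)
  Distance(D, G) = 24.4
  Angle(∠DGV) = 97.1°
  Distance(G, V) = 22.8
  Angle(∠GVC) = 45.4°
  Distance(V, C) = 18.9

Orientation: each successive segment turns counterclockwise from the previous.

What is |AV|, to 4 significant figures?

15.04

The perpendicularity gives DG at right angles to JD, so DG runs at -130.7°; with |DG| = 24.4, G = (5.402, -21.61). ∠DGV = 97.1° gives GV at -47.80° from the x-axis; with |GV| = 22.8, V = (20.72, -38.50). Then |AV| = |V − A| = 15.04.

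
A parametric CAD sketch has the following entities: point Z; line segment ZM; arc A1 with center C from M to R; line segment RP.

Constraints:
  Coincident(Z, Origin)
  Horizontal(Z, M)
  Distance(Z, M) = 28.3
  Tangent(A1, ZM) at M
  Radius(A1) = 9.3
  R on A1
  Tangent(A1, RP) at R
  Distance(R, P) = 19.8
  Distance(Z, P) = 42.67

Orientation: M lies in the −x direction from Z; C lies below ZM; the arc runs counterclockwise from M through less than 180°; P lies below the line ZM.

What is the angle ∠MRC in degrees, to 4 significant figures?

33.54°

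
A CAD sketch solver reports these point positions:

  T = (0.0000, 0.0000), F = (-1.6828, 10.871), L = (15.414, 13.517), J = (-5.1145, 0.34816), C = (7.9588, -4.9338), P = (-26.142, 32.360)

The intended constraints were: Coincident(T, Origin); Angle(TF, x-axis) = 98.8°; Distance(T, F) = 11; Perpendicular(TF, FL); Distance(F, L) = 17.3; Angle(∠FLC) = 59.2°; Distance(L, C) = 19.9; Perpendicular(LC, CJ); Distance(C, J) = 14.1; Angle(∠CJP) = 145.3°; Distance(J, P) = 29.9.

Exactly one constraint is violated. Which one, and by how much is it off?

Distance(J, P) = 29.9 — off by 8.40.

T = (0.00, 0.00) ✓; TF at 98.80° ✓; |TF| = 11.00 ✓; ∠(TF, FL) = 90.00° ✓; |FL| = 17.30 ✓; ∠FLC = 59.20° ✓; |LC| = 19.90 ✓; ∠(LC, CJ) = 90.00° ✓; |CJ| = 14.10 ✓; ∠CJP = 145.3° ✓; |JP| = 38.30 ✗.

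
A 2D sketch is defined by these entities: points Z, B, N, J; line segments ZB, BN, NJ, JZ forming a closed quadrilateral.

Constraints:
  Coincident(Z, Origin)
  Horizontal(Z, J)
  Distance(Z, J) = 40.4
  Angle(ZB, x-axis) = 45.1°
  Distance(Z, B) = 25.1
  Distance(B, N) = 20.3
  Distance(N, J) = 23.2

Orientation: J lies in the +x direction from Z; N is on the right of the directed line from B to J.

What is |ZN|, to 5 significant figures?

17.519

Checks: |BN| = 20.30 ✓; |NJ| = 23.20 ✓.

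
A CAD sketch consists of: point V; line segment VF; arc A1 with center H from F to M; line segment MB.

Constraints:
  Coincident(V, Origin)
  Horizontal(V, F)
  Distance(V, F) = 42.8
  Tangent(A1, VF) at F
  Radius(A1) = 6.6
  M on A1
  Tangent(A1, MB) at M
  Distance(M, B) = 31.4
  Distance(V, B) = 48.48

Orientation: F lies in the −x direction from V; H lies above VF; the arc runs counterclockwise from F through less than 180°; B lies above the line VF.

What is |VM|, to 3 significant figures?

36.7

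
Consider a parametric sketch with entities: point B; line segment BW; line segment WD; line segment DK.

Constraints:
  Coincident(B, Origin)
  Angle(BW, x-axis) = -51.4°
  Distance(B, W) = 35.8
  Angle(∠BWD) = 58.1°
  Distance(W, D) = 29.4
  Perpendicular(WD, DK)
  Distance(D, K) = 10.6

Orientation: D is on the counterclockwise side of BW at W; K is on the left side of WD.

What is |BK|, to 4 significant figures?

22.40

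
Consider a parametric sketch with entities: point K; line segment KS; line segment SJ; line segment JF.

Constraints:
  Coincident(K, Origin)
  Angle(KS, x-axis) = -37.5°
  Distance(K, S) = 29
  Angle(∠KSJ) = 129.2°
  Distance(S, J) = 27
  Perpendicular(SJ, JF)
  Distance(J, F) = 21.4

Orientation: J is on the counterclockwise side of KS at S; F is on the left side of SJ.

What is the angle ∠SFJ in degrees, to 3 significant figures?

51.6°

K is at the origin; KS runs at -37.5° with length 29.0, so S = 29.0·(cos -37.5°, sin -37.5°) = (23.0, -17.7). ∠KSJ = 129.2°, so SJ runs at -37.5° + (180° − 129.2°) = 13.3° from the x-axis; with |SJ| = 27.0, J = S + 27.0·(cos 13.3°, sin 13.3°) = (49.3, -11.4). SJ ⟂ JF; with |JF| = 21.4 on the left of SJ, F = J + 21.4·(-0.230, 0.973) = (44.4, 9.38). Then cos ∠SFJ = FS·FJ / (|FS||FJ|), giving 51.6°.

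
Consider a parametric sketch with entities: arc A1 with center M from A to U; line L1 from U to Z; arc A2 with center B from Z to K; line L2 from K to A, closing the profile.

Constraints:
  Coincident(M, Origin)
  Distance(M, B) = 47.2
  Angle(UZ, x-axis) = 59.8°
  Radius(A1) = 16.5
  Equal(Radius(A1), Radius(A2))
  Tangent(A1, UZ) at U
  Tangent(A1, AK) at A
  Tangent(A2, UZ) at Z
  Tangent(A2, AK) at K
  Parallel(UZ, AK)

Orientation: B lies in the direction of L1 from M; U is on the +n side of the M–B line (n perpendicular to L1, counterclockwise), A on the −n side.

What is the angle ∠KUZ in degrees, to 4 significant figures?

34.96°

The slot axis is L1's direction at 59.8°, so u = (cos 59.8°, sin 59.8°) = (0.5030, 0.8643) and n = (−sin 59.8°, cos 59.8°) = (-0.8643, 0.5030). M is at the origin and B lies 47.2 along u from M, so B = 47.2·u = (23.74, 40.79). Tangency of A1 to both parallel lines with radius 16.5 puts U and A at M ± 16.5·n: U = (-14.26, 8.300), A = (14.26, -8.300). Equal radii place Z and K the same way about B: Z = B + 16.5·n = (9.482, 49.09), K = B − 16.5·n = (38.00, 32.49). Then cos ∠KUZ = UK·UZ / (|UK||UZ|), giving 34.96°.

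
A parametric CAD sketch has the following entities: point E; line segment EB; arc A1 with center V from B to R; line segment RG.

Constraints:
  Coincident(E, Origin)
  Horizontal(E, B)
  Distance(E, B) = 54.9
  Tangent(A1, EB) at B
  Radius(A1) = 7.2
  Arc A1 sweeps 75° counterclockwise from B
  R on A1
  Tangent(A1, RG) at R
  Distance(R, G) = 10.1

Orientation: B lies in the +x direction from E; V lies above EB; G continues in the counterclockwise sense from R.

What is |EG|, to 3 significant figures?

66.2

E is at the origin; E and B share the same y with |EB| = 54.9 and B on the +x side, so B = (54.9, 0.00). Since A1 is tangent to EB there, VB ⟂ EB, so V = B + (0, 7.2) = (54.9, 7.20). On A1, B sits at bearing -90° from V; a 75° counterclockwise sweep puts R at bearing -15°, so R = V + 7.2·(cos -15°, sin -15°) = (61.9, 5.34). The tangent condition forces VR to be normal to RG, so RG runs along (−sin -15°, cos -15°); with |RG| = 10.1, G = (64.5, 15.1). Then |EG| = |G − E| = 66.2.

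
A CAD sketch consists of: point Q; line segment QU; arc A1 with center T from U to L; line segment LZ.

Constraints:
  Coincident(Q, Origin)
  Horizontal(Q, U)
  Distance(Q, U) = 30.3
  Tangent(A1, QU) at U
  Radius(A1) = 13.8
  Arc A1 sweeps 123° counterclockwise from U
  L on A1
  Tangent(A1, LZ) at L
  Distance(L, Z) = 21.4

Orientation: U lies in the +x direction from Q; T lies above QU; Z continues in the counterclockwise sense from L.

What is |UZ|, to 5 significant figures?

39.264

On A1, U sits at bearing -90° from T; a 123° counterclockwise sweep puts L at bearing 33°, so L = T + 13.8·(cos 33°, sin 33°) = (41.874, 21.316). The tangent condition forces TL to be normal to LZ, so LZ runs along (−sin 33°, cos 33°); with |LZ| = 21.4, Z = (30.218, 39.264). Then |UZ| = |Z − U| = 39.264.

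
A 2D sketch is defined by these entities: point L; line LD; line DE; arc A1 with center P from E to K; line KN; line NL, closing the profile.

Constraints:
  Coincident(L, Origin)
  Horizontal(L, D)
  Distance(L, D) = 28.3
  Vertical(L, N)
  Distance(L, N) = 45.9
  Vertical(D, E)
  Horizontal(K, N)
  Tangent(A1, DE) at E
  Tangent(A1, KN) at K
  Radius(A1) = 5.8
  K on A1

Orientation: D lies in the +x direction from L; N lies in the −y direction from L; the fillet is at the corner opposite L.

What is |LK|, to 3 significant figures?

51.1

The virtual corner opposite L is at (28.3, -45.9). Tangency of A1 to DE means the radius PE is perpendicular to DE and A1 meets KN tangentially, so PK is at right angles to KN, with radius 5.8, so the center P sits 5.8 in from both sides at P = (22.5, -40.1). That places the tangent points at E = (28.3, -40.1) on DE and K = (22.5, -45.9) on KN. Then |LK| = |K − L| = 51.1.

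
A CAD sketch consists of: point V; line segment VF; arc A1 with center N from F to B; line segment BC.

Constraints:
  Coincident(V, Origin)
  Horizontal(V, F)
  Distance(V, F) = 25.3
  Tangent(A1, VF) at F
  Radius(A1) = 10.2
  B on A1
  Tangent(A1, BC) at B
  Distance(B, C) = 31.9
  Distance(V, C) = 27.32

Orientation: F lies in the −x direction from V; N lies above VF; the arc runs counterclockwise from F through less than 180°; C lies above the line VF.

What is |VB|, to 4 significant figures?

18.04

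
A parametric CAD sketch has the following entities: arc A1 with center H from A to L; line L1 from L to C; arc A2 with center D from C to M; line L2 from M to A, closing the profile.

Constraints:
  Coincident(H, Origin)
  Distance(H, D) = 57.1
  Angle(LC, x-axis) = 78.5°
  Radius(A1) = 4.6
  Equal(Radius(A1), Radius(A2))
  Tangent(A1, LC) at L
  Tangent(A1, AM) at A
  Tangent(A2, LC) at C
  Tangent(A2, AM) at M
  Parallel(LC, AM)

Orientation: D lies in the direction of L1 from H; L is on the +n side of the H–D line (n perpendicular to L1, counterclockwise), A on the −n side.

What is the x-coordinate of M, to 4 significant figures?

15.89

Tangency of A1 to both parallel lines with radius 4.6 puts L and A at H ± 4.6·n: L = (-4.508, 0.9171), A = (4.508, -0.9171). Equal radii place C and M the same way about D: C = D + 4.6·n = (6.876, 56.87), M = D − 4.6·n = (15.89, 55.04). So M.x = 15.89.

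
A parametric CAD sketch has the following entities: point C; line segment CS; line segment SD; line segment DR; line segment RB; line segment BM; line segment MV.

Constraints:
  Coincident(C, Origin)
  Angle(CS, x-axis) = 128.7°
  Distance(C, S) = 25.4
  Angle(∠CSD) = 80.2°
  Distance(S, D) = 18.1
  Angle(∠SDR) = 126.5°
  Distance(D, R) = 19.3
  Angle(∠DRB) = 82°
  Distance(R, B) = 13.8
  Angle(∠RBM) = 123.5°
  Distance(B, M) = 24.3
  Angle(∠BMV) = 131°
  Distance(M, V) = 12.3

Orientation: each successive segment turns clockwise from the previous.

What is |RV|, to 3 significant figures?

40.0

∠RBM = 123.5° gives BM at -179° from the x-axis; with |BM| = 24.3, M = (-14.2, 8.53). ∠BMV = 131.0° gives MV at 132° from the x-axis; with |MV| = 12.3, V = (-22.4, 17.7). Then |RV| = |V − R| = 40.0.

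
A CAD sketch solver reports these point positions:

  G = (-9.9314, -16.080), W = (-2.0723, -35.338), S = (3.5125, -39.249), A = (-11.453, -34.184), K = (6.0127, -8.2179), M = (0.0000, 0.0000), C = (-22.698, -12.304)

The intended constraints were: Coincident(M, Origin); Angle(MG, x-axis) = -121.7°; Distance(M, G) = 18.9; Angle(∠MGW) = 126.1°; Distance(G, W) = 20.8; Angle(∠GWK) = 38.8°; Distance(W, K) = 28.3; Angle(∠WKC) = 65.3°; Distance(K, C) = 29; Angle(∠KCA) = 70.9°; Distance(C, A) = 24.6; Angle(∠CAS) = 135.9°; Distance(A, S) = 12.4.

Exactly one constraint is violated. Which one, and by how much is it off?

Distance(A, S) = 12.4 — off by 3.40.

M = (0.00, 0.00) ✓; MG at -121.7° ✓; |MG| = 18.90 ✓; ∠MGW = 126.1° ✓; |GW| = 20.80 ✓; ∠GWK = 38.80° ✓; |WK| = 28.30 ✓; ∠WKC = 65.30° ✓; |KC| = 29.00 ✓; ∠KCA = 70.90° ✓; |CA| = 24.60 ✓; ∠CAS = 135.9° ✓; |AS| = 15.80 ✗.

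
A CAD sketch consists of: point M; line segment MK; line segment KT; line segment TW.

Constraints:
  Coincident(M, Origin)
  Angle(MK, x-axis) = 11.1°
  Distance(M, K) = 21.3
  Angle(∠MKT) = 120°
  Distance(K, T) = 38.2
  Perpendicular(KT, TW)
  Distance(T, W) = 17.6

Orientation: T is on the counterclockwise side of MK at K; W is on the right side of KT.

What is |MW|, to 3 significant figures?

60.7

M is at the origin; MK runs at 11.1° with length 21.3, so K = 21.3·(cos 11.1°, sin 11.1°) = (20.9, 4.10). ∠MKT = 120.0°, so KT runs at 11.1° + (180° − 120.0°) = 71.1° from the x-axis; with |KT| = 38.2, T = K + 38.2·(cos 71.1°, sin 71.1°) = (33.3, 40.2). The perpendicularity gives TW at right angles to KT; with |TW| = 17.6 on the right of KT, W = T + 17.6·(0.946, -0.324) = (49.9, 34.5). Then |MW| = |W − M| = 60.7.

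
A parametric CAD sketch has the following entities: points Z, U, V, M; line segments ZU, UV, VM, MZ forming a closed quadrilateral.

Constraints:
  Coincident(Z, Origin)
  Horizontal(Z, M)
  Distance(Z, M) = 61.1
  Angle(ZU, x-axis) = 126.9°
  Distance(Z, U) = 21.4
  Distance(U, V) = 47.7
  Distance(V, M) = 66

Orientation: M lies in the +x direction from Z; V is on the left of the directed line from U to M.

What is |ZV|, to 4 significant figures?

55.42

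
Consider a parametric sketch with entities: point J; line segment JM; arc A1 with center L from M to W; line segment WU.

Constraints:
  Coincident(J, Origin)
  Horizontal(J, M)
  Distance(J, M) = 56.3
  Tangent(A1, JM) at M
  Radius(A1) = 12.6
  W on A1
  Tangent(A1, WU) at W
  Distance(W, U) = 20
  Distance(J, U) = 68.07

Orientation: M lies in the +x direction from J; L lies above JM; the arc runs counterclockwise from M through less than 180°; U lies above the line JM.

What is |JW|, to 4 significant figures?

69.87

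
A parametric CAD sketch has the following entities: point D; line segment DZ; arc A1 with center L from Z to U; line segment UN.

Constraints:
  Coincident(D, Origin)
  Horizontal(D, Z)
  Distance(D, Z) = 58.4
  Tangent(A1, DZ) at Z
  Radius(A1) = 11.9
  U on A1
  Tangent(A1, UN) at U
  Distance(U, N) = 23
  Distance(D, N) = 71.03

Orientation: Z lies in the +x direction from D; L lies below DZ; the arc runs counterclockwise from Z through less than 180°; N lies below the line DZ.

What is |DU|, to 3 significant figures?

51.5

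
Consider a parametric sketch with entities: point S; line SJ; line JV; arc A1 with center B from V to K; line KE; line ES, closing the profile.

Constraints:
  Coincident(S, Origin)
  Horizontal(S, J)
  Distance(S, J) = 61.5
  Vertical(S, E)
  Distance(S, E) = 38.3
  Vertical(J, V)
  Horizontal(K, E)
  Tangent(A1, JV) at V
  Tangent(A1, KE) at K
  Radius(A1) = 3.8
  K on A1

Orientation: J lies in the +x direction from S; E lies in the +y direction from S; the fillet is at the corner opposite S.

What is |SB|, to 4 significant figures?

67.23

SE is vertical with |SE| = 38.3 and E on the +y side, so E = (0.000, 38.30). The virtual corner opposite S is at (61.50, 38.30). Tangency of A1 to JV means the radius BV is perpendicular to JV and A1 meets KE tangentially, so BK is at right angles to KE, with radius 3.8, so the center B sits 3.8 in from both sides at B = (57.70, 34.50). Then |SB| = |B − S| = 67.23.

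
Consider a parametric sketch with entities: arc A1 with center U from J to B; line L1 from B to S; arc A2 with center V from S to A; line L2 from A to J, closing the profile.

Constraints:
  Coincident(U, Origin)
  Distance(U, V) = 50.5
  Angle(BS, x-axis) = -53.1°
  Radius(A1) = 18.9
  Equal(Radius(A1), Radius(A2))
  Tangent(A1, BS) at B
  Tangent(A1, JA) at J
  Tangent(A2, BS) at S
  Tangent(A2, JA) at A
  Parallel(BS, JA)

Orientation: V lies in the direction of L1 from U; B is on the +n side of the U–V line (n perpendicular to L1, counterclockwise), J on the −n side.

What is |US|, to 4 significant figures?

53.92

The slot axis is L1's direction at -53.1°, so u = (cos -53.1°, sin -53.1°) = (0.6004, -0.7997) and n = (−sin -53.1°, cos -53.1°) = (0.7997, 0.6004). U is at the origin and V lies 50.5 along u from U, so V = 50.5·u = (30.32, -40.38). Tangency of A1 to both parallel lines with radius 18.9 puts B and J at U ± 18.9·n: B = (15.11, 11.35), J = (-15.11, -11.35). Equal radii place S and A the same way about V: S = V + 18.9·n = (45.44, -29.04), A = V − 18.9·n = (15.21, -51.73). Then |US| = |S − U| = 53.92.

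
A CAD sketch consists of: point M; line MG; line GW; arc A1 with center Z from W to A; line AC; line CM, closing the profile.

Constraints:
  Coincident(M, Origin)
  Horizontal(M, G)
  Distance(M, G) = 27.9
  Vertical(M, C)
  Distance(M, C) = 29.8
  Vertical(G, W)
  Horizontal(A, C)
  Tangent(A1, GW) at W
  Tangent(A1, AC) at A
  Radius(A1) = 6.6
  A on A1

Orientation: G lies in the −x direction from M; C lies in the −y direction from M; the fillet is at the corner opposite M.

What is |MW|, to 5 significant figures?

36.286

M is at the origin; M and G share the same y with |MG| = 27.9 and G on the −x side, so G = (-27.900, 0.0000). MC is vertical with |MC| = 29.8 and C on the −y side, so C = (0.0000, -29.800). The virtual corner opposite M is at (-27.900, -29.800). Since A1 is tangent to GW there, ZW ⟂ GW and A1 meets AC tangentially, so ZA is at right angles to AC, with radius 6.6, so the center Z sits 6.6 in from both sides at Z = (-21.300, -23.200). That places the tangent points at W = (-27.900, -23.200) on GW and A = (-21.300, -29.800) on AC. Then |MW| = |W − M| = 36.286.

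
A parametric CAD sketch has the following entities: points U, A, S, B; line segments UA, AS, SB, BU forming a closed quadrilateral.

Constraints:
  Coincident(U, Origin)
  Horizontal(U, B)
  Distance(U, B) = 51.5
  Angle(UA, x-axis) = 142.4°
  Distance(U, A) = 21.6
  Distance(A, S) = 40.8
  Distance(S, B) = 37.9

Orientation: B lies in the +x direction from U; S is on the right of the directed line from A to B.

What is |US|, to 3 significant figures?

19.2

Checks: |AS| = 40.80 ✓; |SB| = 37.90 ✓.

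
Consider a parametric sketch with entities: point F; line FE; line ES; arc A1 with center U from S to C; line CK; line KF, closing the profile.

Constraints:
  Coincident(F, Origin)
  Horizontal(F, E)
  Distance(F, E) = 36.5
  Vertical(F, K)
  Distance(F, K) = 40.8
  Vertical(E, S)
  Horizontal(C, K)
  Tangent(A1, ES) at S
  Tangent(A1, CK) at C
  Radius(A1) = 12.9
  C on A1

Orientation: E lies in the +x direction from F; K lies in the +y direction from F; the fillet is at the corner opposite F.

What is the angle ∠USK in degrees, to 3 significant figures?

19.5°

F is at the origin; F and E share the same y with |FE| = 36.5 and E on the +x side, so E = (36.5, 0.00). F and K share the same x with |FK| = 40.8 and K on the +y side, so K = (0.00, 40.8). The virtual corner opposite F is at (36.5, 40.8). A1 meets ES tangentially, so US is at right angles to ES and since A1 is tangent to CK there, UC ⟂ CK, with radius 12.9, so the center U sits 12.9 in from both sides at U = (23.6, 27.9). That places the tangent points at S = (36.5, 27.9) on ES and C = (23.6, 40.8) on CK. Then cos ∠USK = SU·SK / (|SU||SK|), giving 19.5°.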